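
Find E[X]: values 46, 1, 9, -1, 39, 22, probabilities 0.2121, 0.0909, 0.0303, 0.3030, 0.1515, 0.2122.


E[X] = 46*0.2121 + 1*0.0909 + 9*0.0303 - 1*0.3030 + 39*0.1515 + 22*0.2122
= 9.7566 + 0.0909 + 0.2727 - 0.3030 + 5.9085 + 4.6684
= 20.3941

E[X] = 20.3941


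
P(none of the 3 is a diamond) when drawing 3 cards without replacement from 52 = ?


P(no diamonds) = (39/52) × (38/51) × (37/50)
= 0.4135

P = 0.4135


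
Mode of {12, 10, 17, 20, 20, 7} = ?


Frequencies: 7:1, 10:1, 12:1, 17:1, 20:2
Max frequency = 2
Mode = 20

Mode = 20


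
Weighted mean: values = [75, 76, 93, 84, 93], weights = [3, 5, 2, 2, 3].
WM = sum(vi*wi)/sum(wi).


Numerator = 75*3 + 76*5 + 93*2 + 84*2 + 93*3 = 1238
Denominator = 3 + 5 + 2 + 2 + 3 = 15
WM = 1238/15 = 82.5333

WM = 82.5333


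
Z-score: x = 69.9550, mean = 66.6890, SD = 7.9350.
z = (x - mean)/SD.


z = (69.9550 - 66.6890)/7.9350
= 3.2660/7.9350
= 0.4116

z = 0.4116


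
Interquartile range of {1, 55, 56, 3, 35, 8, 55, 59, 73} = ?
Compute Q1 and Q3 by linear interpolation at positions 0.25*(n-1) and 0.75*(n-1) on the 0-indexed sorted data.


Sorted: 1, 3, 8, 35, 55, 55, 56, 59, 73
Q1 (25th %ile) = 8.0000
Q3 (75th %ile) = 56.0000
IQR = 56.0000 - 8.0000 = 48.0000

IQR = 48.0000


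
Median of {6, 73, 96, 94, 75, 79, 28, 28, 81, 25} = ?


Sorted: 6, 25, 28, 28, 73, 75, 79, 81, 94, 96
n = 10 (even)
Middle values: 73 and 75
Median = (73+75)/2 = 74.0000

Median = 74.0000


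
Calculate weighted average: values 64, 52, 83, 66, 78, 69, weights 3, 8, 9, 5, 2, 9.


Numerator = 64*3 + 52*8 + 83*9 + 66*5 + 78*2 + 69*9 = 2462
Denominator = 3 + 8 + 9 + 5 + 2 + 9 = 36
WM = 2462/36 = 68.3889

WM = 68.3889


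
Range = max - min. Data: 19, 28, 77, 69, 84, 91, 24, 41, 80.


Max = 91, Min = 19
Range = 91 - 19 = 72

Range = 72


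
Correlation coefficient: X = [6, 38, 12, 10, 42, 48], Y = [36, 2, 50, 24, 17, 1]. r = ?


Mean X = 26.0000, Mean Y = 21.6667
SD X = 17.009801, SD Y = 17.556259
Cov = -247.666667
r = -247.666667/(17.009801*17.556259) = -0.8293

r = -0.8293


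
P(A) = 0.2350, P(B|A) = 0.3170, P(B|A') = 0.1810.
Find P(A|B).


P(B) = P(B|A)*P(A) + P(B|A')*P(A')
= 0.3170*0.2350 + 0.1810*0.7650
= 0.074495 + 0.138465 = 0.212960
P(A|B) = 0.074495/0.212960 = 0.3498

P(A|B) = 0.3498


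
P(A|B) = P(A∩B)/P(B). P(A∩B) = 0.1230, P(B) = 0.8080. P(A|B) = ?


P(A|B) = 0.1230/0.8080 = 0.1522

P(A|B) = 0.1522


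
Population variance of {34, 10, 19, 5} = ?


Mean = 17.0000
Squared deviations: 289.0000, 49.0000, 4.0000, 144.0000
Sum = 486.0000
Variance = 486.0000/4 = 121.5000

Variance = 121.5000


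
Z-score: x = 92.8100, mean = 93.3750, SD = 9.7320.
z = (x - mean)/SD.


z = (92.8100 - 93.3750)/9.7320
= -0.5650/9.7320
= -0.0581

z = -0.0581


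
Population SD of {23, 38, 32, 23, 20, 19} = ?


Mean = 25.8333
Variance = 47.1389
SD = sqrt(47.1389) = 6.8658

SD = 6.8658


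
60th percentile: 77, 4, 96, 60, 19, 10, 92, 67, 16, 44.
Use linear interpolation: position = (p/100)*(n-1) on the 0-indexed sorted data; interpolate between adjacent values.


Sorted: 4, 10, 16, 19, 44, 60, 67, 77, 92, 96
n = 10
Index = 60/100 * 9 = 5.4000
Lower = data[5] = 60, Upper = data[6] = 67
P60 = 60 + 0.4000*(7) = 62.8000

P60 = 62.8000


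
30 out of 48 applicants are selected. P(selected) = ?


P = 30/48 = 0.6250

P = 0.6250


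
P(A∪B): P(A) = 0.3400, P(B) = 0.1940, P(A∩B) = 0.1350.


P(A∪B) = 0.3400 + 0.1940 - 0.1350
= 0.5340 - 0.1350
= 0.3990

P(A∪B) = 0.3990


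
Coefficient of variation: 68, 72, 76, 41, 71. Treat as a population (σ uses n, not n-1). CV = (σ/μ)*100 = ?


Mean = 65.6000
SD = 12.5634
CV = (12.5634/65.6000)*100 = 19.1516%

CV = 19.1516%


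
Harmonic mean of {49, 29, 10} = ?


Sum of reciprocals = 1/49 + 1/29 + 1/10 = 0.154891
HM = 3/0.154891 = 19.3685

HM = 19.3685


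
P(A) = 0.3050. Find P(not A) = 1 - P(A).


P(not A) = 1 - 0.3050 = 0.6950

P(not A) = 0.6950


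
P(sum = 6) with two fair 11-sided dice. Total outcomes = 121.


Total outcomes = 11×11 = 121
Favorable (sum = 6): 5
P = 5/121 = 0.0413

P = 0.0413


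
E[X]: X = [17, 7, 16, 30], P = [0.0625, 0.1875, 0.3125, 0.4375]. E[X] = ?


E[X] = 17*0.0625 + 7*0.1875 + 16*0.3125 + 30*0.4375
= 1.0625 + 1.3125 + 5.0000 + 13.1250
= 20.5000

E[X] = 20.5000


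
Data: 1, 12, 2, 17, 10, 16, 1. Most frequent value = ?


Frequencies: 1:2, 2:1, 10:1, 12:1, 16:1, 17:1
Max frequency = 2
Mode = 1

Mode = 1


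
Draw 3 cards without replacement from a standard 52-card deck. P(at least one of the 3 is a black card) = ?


P(at least one) = 1 - P(none)
P(none) = (26/52) × (25/51) × (24/50) = 0.117647
P(at least one) = 1 - 0.117647 = 0.8824

P = 0.8824


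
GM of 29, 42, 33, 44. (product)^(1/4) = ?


Product = 29 × 42 × 33 × 44 = 1768536
GM = 1768536^(1/4) = 36.4673

GM = 36.4673


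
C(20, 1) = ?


C(20,1) = 20!/(1! × 19!)
= 2432902008176640000/(1 × 121645100408832000)
= 20

C(20,1) = 20


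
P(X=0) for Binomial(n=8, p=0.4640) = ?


C(8,0) = 1
p^0 = 1.000000
(1-p)^8 = 0.006813
P = 1 * 1.000000 * 0.006813 = 0.0068

P(X=0) = 0.0068


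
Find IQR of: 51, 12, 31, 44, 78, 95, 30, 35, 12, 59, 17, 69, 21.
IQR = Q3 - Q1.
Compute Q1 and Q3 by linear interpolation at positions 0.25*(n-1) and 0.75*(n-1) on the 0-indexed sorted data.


Sorted: 12, 12, 17, 21, 30, 31, 35, 44, 51, 59, 69, 78, 95
Q1 (25th %ile) = 21.0000
Q3 (75th %ile) = 59.0000
IQR = 59.0000 - 21.0000 = 38.0000

IQR = 38.0000


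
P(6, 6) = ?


P(6,6) = 6!/0!
= 720/1
= 720

P(6,6) = 720


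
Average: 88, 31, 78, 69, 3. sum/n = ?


Sum = 88 + 31 + 78 + 69 + 3 = 269
n = 5
Mean = 269/5 = 53.8000

Mean = 53.8000


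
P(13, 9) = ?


P(13,9) = 13!/4!
= 6227020800/24
= 259459200

P(13,9) = 259459200


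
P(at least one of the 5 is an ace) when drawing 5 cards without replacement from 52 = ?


P(at least one) = 1 - P(none)
P(none) = (48/52) × (47/51) × (46/50) × (45/49) × (44/48) = 0.658842
P(at least one) = 1 - 0.658842 = 0.3412

P = 0.3412


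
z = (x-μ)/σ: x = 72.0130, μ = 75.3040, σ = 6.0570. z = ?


z = (72.0130 - 75.3040)/6.0570
= -3.2910/6.0570
= -0.5433

z = -0.5433


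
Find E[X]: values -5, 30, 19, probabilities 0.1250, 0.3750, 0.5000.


E[X] = -5*0.1250 + 30*0.3750 + 19*0.5000
= -0.6250 + 11.2500 + 9.5000
= 20.1250

E[X] = 20.1250


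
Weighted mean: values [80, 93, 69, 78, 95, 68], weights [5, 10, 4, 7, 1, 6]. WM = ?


Numerator = 80*5 + 93*10 + 69*4 + 78*7 + 95*1 + 68*6 = 2655
Denominator = 5 + 10 + 4 + 7 + 1 + 6 = 33
WM = 2655/33 = 80.4545

WM = 80.4545


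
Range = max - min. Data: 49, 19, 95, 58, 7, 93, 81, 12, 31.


Max = 95, Min = 7
Range = 95 - 7 = 88

Range = 88


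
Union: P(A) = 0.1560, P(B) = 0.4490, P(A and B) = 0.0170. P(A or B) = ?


P(A∪B) = 0.1560 + 0.4490 - 0.0170
= 0.6050 - 0.0170
= 0.5880

P(A∪B) = 0.5880


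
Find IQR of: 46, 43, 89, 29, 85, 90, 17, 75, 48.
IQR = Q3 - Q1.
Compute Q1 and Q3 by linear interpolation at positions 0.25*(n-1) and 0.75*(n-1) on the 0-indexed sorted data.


Sorted: 17, 29, 43, 46, 48, 75, 85, 89, 90
Q1 (25th %ile) = 43.0000
Q3 (75th %ile) = 85.0000
IQR = 85.0000 - 43.0000 = 42.0000

IQR = 42.0000


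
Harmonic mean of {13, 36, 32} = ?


Sum of reciprocals = 1/13 + 1/36 + 1/32 = 0.135951
HM = 3/0.135951 = 22.0668

HM = 22.0668


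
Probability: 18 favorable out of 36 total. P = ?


P = 18/36 = 0.5000

P = 0.5000


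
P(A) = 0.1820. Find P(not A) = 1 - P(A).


P(not A) = 1 - 0.1820 = 0.8180

P(not A) = 0.8180


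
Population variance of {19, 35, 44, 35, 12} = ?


Mean = 29.0000
Squared deviations: 100.0000, 36.0000, 225.0000, 36.0000, 289.0000
Sum = 686.0000
Variance = 686.0000/5 = 137.2000

Variance = 137.2000


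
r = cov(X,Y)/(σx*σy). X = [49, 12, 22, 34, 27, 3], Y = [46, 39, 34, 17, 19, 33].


Mean X = 24.5000, Mean Y = 31.3333
SD X = 14.840822, SD Y = 10.338708
Cov = 9.000000
r = 9.000000/(14.840822*10.338708) = 0.0587

r = 0.0587


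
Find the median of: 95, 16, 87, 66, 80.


Sorted: 16, 66, 80, 87, 95
n = 5 (odd)
Middle value = 80

Median = 80


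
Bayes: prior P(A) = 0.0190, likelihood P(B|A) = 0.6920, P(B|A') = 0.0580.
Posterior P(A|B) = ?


P(B) = P(B|A)*P(A) + P(B|A')*P(A')
= 0.6920*0.0190 + 0.0580*0.9810
= 0.013148 + 0.056898 = 0.070046
P(A|B) = 0.013148/0.070046 = 0.1877

P(A|B) = 0.1877


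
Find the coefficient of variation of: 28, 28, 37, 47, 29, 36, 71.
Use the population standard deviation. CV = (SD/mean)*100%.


Mean = 39.4286
SD = 14.3513
CV = (14.3513/39.4286)*100 = 36.3982%

CV = 36.3982%


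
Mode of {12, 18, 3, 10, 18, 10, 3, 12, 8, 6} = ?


Frequencies: 3:2, 6:1, 8:1, 10:2, 12:2, 18:2
Max frequency = 2
Mode = 3, 10, 12, 18

Mode = 3, 10, 12, 18


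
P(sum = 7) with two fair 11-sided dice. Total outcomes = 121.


Total outcomes = 11×11 = 121
Favorable (sum = 7): 6
P = 6/121 = 0.0496

P = 0.0496


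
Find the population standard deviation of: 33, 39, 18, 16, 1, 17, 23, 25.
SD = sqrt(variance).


Mean = 21.5000
Variance = 117.0000
SD = sqrt(117.0000) = 10.8167

SD = 10.8167


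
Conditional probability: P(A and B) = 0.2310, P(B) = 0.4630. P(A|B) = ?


P(A|B) = 0.2310/0.4630 = 0.4989

P(A|B) = 0.4989


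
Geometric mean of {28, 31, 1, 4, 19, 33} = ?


Product = 28 × 31 × 1 × 4 × 19 × 33 = 2176944
GM = 2176944^(1/6) = 11.3843

GM = 11.3843


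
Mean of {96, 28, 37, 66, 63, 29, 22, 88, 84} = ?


Sum = 96 + 28 + 37 + 66 + 63 + 29 + 22 + 88 + 84 = 513
n = 9
Mean = 513/9 = 57.0000

Mean = 57.0000


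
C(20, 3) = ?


C(20,3) = 20!/(3! × 17!)
= 2432902008176640000/(6 × 355687428096000)
= 1140

C(20,3) = 1140


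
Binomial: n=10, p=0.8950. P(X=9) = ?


C(10,9) = 10
p^9 = 0.368474
(1-p)^1 = 0.105000
P = 10 * 0.368474 * 0.105000 = 0.3869

P(X=9) = 0.3869


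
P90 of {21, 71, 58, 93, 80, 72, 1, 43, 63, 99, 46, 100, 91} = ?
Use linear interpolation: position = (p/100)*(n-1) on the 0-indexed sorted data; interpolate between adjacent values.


Sorted: 1, 21, 43, 46, 58, 63, 71, 72, 80, 91, 93, 99, 100
n = 13
Index = 90/100 * 12 = 10.8000
Lower = data[10] = 93, Upper = data[11] = 99
P90 = 93 + 0.8000*(6) = 97.8000

P90 = 97.8000


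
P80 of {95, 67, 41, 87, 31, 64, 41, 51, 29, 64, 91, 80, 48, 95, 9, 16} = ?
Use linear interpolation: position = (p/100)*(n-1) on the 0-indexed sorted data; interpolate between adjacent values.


Sorted: 9, 16, 29, 31, 41, 41, 48, 51, 64, 64, 67, 80, 87, 91, 95, 95
n = 16
Index = 80/100 * 15 = 12.0000
Lower = data[12] = 87, Upper = data[13] = 91
P80 = 87 + 0*(4) = 87.0000

P80 = 87.0000


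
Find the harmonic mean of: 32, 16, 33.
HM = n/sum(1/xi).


Sum of reciprocals = 1/32 + 1/16 + 1/33 = 0.124053
HM = 3/0.124053 = 24.1832

HM = 24.1832


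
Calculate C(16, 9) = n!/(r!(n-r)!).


C(16,9) = 16!/(9! × 7!)
= 20922789888000/(362880 × 5040)
= 11440

C(16,9) = 11440


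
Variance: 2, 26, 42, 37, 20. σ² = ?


Mean = 25.4000
Squared deviations: 547.5600, 0.3600, 275.5600, 134.5600, 29.1600
Sum = 987.2000
Variance = 987.2000/5 = 197.4400

Variance = 197.4400


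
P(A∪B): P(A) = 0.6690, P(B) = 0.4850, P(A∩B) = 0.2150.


P(A∪B) = 0.6690 + 0.4850 - 0.2150
= 1.1540 - 0.2150
= 0.9390

P(A∪B) = 0.9390


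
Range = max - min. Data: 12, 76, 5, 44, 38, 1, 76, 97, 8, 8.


Max = 97, Min = 1
Range = 97 - 1 = 96

Range = 96


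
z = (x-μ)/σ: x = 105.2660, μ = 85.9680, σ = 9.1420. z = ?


z = (105.2660 - 85.9680)/9.1420
= 19.2980/9.1420
= 2.1109

z = 2.1109


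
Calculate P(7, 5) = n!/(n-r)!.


P(7,5) = 7!/2!
= 5040/2
= 2520

P(7,5) = 2520


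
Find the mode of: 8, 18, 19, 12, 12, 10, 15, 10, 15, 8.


Frequencies: 8:2, 10:2, 12:2, 15:2, 18:1, 19:1
Max frequency = 2
Mode = 8, 10, 12, 15

Mode = 8, 10, 12, 15


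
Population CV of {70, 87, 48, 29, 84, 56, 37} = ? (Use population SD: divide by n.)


Mean = 58.7143
SD = 20.8513
CV = (20.8513/58.7143)*100 = 35.5131%

CV = 35.5131%


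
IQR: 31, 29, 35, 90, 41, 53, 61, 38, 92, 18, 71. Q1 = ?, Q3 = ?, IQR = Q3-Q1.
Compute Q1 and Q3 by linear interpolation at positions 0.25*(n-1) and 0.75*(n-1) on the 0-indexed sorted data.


Sorted: 18, 29, 31, 35, 38, 41, 53, 61, 71, 90, 92
Q1 (25th %ile) = 33.0000
Q3 (75th %ile) = 66.0000
IQR = 66.0000 - 33.0000 = 33.0000

IQR = 33.0000


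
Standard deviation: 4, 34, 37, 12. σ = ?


Mean = 21.7500
Variance = 198.1875
SD = sqrt(198.1875) = 14.0779

SD = 14.0779


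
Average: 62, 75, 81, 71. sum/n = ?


Sum = 62 + 75 + 81 + 71 = 289
n = 4
Mean = 289/4 = 72.2500

Mean = 72.2500


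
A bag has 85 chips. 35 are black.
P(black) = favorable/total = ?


P = 35/85 = 0.4118

P = 0.4118


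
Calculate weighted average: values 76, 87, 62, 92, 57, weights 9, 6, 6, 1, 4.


Numerator = 76*9 + 87*6 + 62*6 + 92*1 + 57*4 = 1898
Denominator = 9 + 6 + 6 + 1 + 4 = 26
WM = 1898/26 = 73.0000

WM = 73.0000


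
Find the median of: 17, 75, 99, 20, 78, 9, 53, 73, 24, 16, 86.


Sorted: 9, 16, 17, 20, 24, 53, 73, 75, 78, 86, 99
n = 11 (odd)
Middle value = 53

Median = 53


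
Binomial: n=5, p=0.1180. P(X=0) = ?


C(5,0) = 1
p^0 = 1.000000
(1-p)^5 = 0.533756
P = 1 * 1.000000 * 0.533756 = 0.5338

P(X=0) = 0.5338


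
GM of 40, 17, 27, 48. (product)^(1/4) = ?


Product = 40 × 17 × 27 × 48 = 881280
GM = 881280^(1/4) = 30.6393

GM = 30.6393


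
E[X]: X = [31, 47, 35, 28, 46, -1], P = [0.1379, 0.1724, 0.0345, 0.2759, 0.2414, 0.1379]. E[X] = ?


E[X] = 31*0.1379 + 47*0.1724 + 35*0.0345 + 28*0.2759 + 46*0.2414 - 1*0.1379
= 4.2749 + 8.1028 + 1.2075 + 7.7252 + 11.1044 - 0.1379
= 32.2769

E[X] = 32.2769


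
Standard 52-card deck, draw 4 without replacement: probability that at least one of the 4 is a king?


P(at least one) = 1 - P(none)
P(none) = (48/52) × (47/51) × (46/50) × (45/49) = 0.718737
P(at least one) = 1 - 0.718737 = 0.2813

P = 0.2813


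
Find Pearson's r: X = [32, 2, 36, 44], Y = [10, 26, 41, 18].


Mean X = 28.5000, Mean Y = 23.7500
SD X = 15.898113, SD Y = 11.453711
Cov = -16.875000
r = -16.875000/(15.898113*11.453711) = -0.0927

r = -0.0927


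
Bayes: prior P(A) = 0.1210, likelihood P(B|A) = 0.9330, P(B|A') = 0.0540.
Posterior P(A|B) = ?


P(B) = P(B|A)*P(A) + P(B|A')*P(A')
= 0.9330*0.1210 + 0.0540*0.8790
= 0.112893 + 0.047466 = 0.160359
P(A|B) = 0.112893/0.160359 = 0.7040

P(A|B) = 0.7040


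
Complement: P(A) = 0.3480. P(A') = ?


P(not A) = 1 - 0.3480 = 0.6520

P(not A) = 0.6520


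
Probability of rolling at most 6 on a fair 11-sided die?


Favorable outcomes (roll ≤ 6): 6
Total outcomes = 11
P = 6/11 = 0.5455

P = 0.5455


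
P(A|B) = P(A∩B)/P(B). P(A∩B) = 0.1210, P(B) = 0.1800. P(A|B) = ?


P(A|B) = 0.1210/0.1800 = 0.6722

P(A|B) = 0.6722


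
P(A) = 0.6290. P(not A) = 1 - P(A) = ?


P(not A) = 1 - 0.6290 = 0.3710

P(not A) = 0.3710


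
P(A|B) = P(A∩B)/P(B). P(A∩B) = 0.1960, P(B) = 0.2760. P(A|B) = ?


P(A|B) = 0.1960/0.2760 = 0.7101

P(A|B) = 0.7101


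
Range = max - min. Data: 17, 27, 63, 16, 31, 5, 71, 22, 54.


Max = 71, Min = 5
Range = 71 - 5 = 66

Range = 66


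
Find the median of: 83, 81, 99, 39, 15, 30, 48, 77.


Sorted: 15, 30, 39, 48, 77, 81, 83, 99
n = 8 (even)
Middle values: 48 and 77
Median = (48+77)/2 = 62.5000

Median = 62.5000


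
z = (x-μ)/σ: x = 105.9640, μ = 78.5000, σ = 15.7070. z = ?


z = (105.9640 - 78.5000)/15.7070
= 27.4640/15.7070
= 1.7485

z = 1.7485


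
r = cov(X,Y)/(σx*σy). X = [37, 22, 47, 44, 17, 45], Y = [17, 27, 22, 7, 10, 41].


Mean X = 35.3333, Mean Y = 20.6667
SD X = 11.699953, SD Y = 11.323525
Cov = 33.111111
r = 33.111111/(11.699953*11.323525) = 0.2499

r = 0.2499


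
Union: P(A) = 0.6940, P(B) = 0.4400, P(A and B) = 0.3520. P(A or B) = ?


P(A∪B) = 0.6940 + 0.4400 - 0.3520
= 1.1340 - 0.3520
= 0.7820

P(A∪B) = 0.7820


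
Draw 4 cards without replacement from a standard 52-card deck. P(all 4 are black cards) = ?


P(all black cards) = (26/52) × (25/51) × (24/50) × (23/49)
= 0.0552

P = 0.0552


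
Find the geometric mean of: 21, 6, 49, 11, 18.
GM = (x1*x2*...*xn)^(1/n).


Product = 21 × 6 × 49 × 11 × 18 = 1222452
GM = 1222452^(1/5) = 16.4986

GM = 16.4986


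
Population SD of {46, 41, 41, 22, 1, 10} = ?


Mean = 26.8333
Variance = 290.4722
SD = sqrt(290.4722) = 17.0432

SD = 17.0432


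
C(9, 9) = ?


C(9,9) = 9!/(9! × 0!)
= 362880/(362880 × 1)
= 1

C(9,9) = 1


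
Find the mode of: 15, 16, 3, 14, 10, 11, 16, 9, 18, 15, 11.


Frequencies: 3:1, 9:1, 10:1, 11:2, 14:1, 15:2, 16:2, 18:1
Max frequency = 2
Mode = 11, 15, 16

Mode = 11, 15, 16


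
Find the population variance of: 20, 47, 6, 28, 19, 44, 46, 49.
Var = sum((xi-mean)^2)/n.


Mean = 32.3750
Squared deviations: 153.1406, 213.8906, 695.6406, 19.1406, 178.8906, 135.1406, 185.6406, 276.3906
Sum = 1857.8750
Variance = 1857.8750/8 = 232.2344

Variance = 232.2344


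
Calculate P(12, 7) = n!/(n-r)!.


P(12,7) = 12!/5!
= 479001600/120
= 3991680

P(12,7) = 3991680


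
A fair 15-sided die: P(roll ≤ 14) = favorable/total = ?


Favorable outcomes (roll ≤ 14): 14
Total outcomes = 15
P = 14/15 = 0.9333

P = 0.9333


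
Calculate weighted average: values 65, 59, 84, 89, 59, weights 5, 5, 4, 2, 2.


Numerator = 65*5 + 59*5 + 84*4 + 89*2 + 59*2 = 1252
Denominator = 5 + 5 + 4 + 2 + 2 = 18
WM = 1252/18 = 69.5556

WM = 69.5556


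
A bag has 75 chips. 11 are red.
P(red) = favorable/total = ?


P = 11/75 = 0.1467

P = 0.1467


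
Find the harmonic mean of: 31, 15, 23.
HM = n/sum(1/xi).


Sum of reciprocals = 1/31 + 1/15 + 1/23 = 0.142403
HM = 3/0.142403 = 21.0670

HM = 21.0670


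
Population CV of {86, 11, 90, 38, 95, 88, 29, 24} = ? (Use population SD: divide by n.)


Mean = 57.6250
SD = 32.9429
CV = (32.9429/57.6250)*100 = 57.1677%

CV = 57.1677%


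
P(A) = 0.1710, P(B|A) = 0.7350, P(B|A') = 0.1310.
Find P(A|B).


P(B) = P(B|A)*P(A) + P(B|A')*P(A')
= 0.7350*0.1710 + 0.1310*0.8290
= 0.125685 + 0.108599 = 0.234284
P(A|B) = 0.125685/0.234284 = 0.5365

P(A|B) = 0.5365


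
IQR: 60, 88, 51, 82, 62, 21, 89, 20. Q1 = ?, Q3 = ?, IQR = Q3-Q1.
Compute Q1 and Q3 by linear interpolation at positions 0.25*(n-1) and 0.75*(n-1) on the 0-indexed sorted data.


Sorted: 20, 21, 51, 60, 62, 82, 88, 89
Q1 (25th %ile) = 43.5000
Q3 (75th %ile) = 83.5000
IQR = 83.5000 - 43.5000 = 40.0000

IQR = 40.0000


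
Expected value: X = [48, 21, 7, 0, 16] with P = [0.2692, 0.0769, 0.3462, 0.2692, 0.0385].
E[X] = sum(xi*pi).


E[X] = 48*0.2692 + 21*0.0769 + 7*0.3462 + 0*0.2692 + 16*0.0385
= 12.9216 + 1.6149 + 2.4234 + 0 + 0.6160
= 17.5759

E[X] = 17.5759


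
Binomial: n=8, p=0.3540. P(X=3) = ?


C(8,3) = 56
p^3 = 0.044362
(1-p)^5 = 0.112503
P = 56 * 0.044362 * 0.112503 = 0.2795

P(X=3) = 0.2795


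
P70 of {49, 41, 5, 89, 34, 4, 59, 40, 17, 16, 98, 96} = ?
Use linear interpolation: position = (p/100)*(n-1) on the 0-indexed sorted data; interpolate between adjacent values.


Sorted: 4, 5, 16, 17, 34, 40, 41, 49, 59, 89, 96, 98
n = 12
Index = 70/100 * 11 = 7.7000
Lower = data[7] = 49, Upper = data[8] = 59
P70 = 49 + 0.7000*(10) = 56.0000

P70 = 56.0000


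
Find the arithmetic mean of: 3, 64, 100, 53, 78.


Sum = 3 + 64 + 100 + 53 + 78 = 298
n = 5
Mean = 298/5 = 59.6000

Mean = 59.6000


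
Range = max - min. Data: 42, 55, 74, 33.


Max = 74, Min = 33
Range = 74 - 33 = 41

Range = 41


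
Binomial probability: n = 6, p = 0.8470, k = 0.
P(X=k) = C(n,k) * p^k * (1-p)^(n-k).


C(6,0) = 1
p^0 = 1.000000
(1-p)^6 = 1.282769e-05
P = 1 * 1.000000 * 1.282769e-05 = 1.2828e-05

P(X=0) = 1.2828e-05


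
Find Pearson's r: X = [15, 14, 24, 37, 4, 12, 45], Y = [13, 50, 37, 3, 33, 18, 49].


Mean X = 21.5714, Mean Y = 29.0000
SD X = 13.594717, SD Y = 16.792856
Cov = 9.714286
r = 9.714286/(13.594717*16.792856) = 0.0426

r = 0.0426


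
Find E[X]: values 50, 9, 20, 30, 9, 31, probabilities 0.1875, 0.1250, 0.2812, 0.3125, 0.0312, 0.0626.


E[X] = 50*0.1875 + 9*0.1250 + 20*0.2812 + 30*0.3125 + 9*0.0312 + 31*0.0626
= 9.3750 + 1.1250 + 5.6240 + 9.3750 + 0.2808 + 1.9406
= 27.7204

E[X] = 27.7204


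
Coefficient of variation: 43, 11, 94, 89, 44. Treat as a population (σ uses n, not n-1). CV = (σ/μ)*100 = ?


Mean = 56.2000
SD = 31.2115
CV = (31.2115/56.2000)*100 = 55.5365%

CV = 55.5365%


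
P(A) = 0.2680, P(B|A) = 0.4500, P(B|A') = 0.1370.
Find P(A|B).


P(B) = P(B|A)*P(A) + P(B|A')*P(A')
= 0.4500*0.2680 + 0.1370*0.7320
= 0.120600 + 0.100284 = 0.220884
P(A|B) = 0.120600/0.220884 = 0.5460

P(A|B) = 0.5460


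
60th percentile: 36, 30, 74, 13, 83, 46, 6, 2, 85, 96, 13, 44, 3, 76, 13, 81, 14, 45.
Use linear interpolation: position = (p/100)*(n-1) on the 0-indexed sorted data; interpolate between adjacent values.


Sorted: 2, 3, 6, 13, 13, 13, 14, 30, 36, 44, 45, 46, 74, 76, 81, 83, 85, 96
n = 18
Index = 60/100 * 17 = 10.2000
Lower = data[10] = 45, Upper = data[11] = 46
P60 = 45 + 0.2000*(1) = 45.2000

P60 = 45.2000


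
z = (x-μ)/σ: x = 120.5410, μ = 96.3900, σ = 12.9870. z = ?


z = (120.5410 - 96.3900)/12.9870
= 24.1510/12.9870
= 1.8596

z = 1.8596


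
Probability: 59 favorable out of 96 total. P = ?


P = 59/96 = 0.6146

P = 0.6146


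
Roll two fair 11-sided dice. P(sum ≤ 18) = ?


Total outcomes = 11×11 = 121
Favorable (sum ≤ 18): 111
P = 111/121 = 0.9174

P = 0.9174


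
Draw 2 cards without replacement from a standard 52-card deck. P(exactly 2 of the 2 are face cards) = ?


Hypergeometric: P(X=2) = C(12,2)·C(40,0) / C(52,2)
= 66 × 1 / 1326
= 66/1326 = 0.0498

P = 0.0498


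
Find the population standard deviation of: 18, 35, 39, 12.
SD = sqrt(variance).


Mean = 26.0000
Variance = 127.5000
SD = sqrt(127.5000) = 11.2916

SD = 11.2916


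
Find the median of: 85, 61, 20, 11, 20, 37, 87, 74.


Sorted: 11, 20, 20, 37, 61, 74, 85, 87
n = 8 (even)
Middle values: 37 and 61
Median = (37+61)/2 = 49.0000

Median = 49.0000


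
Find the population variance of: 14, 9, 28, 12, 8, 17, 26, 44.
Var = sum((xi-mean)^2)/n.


Mean = 19.7500
Squared deviations: 33.0625, 115.5625, 68.0625, 60.0625, 138.0625, 7.5625, 39.0625, 588.0625
Sum = 1049.5000
Variance = 1049.5000/8 = 131.1875

Variance = 131.1875


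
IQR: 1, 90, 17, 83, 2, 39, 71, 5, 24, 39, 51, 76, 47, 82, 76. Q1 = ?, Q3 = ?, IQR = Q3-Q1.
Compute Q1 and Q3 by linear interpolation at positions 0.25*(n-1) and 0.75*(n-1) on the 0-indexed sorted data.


Sorted: 1, 2, 5, 17, 24, 39, 39, 47, 51, 71, 76, 76, 82, 83, 90
Q1 (25th %ile) = 20.5000
Q3 (75th %ile) = 76.0000
IQR = 76.0000 - 20.5000 = 55.5000

IQR = 55.5000


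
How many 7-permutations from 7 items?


P(7,7) = 7!/0!
= 5040/1
= 5040

P(7,7) = 5040


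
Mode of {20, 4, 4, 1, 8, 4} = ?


Frequencies: 1:1, 4:3, 8:1, 20:1
Max frequency = 3
Mode = 4

Mode = 4


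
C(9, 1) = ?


C(9,1) = 9!/(1! × 8!)
= 362880/(1 × 40320)
= 9

C(9,1) = 9


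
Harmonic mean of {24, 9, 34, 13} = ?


Sum of reciprocals = 1/24 + 1/9 + 1/34 + 1/13 = 0.259113
HM = 4/0.259113 = 15.4373

HM = 15.4373


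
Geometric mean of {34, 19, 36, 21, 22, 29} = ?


Product = 34 × 19 × 36 × 21 × 22 × 29 = 311583888
GM = 311583888^(1/6) = 26.0373

GM = 26.0373


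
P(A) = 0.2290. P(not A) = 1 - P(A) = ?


P(not A) = 1 - 0.2290 = 0.7710

P(not A) = 0.7710


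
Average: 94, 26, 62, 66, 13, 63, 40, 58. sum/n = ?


Sum = 94 + 26 + 62 + 66 + 13 + 63 + 40 + 58 = 422
n = 8
Mean = 422/8 = 52.7500

Mean = 52.7500


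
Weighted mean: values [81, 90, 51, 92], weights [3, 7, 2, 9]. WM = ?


Numerator = 81*3 + 90*7 + 51*2 + 92*9 = 1803
Denominator = 3 + 7 + 2 + 9 = 21
WM = 1803/21 = 85.8571

WM = 85.8571


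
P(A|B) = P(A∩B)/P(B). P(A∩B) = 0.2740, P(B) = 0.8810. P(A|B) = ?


P(A|B) = 0.2740/0.8810 = 0.3110

P(A|B) = 0.3110


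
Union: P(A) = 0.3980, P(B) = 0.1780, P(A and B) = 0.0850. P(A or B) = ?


P(A∪B) = 0.3980 + 0.1780 - 0.0850
= 0.5760 - 0.0850
= 0.4910

P(A∪B) = 0.4910


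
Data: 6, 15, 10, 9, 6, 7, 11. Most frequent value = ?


Frequencies: 6:2, 7:1, 9:1, 10:1, 11:1, 15:1
Max frequency = 2
Mode = 6

Mode = 6


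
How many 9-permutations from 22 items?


P(22,9) = 22!/13!
= 1124000727777607680000/6227020800
= 180503769600

P(22,9) = 180503769600


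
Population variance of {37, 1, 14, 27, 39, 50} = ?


Mean = 28.0000
Squared deviations: 81.0000, 729.0000, 196.0000, 1.0000, 121.0000, 484.0000
Sum = 1612.0000
Variance = 1612.0000/6 = 268.6667

Variance = 268.6667


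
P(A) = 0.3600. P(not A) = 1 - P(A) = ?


P(not A) = 1 - 0.3600 = 0.6400

P(not A) = 0.6400


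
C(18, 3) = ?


C(18,3) = 18!/(3! × 15!)
= 6402373705728000/(6 × 1307674368000)
= 816

C(18,3) = 816


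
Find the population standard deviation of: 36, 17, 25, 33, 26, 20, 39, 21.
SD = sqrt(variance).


Mean = 27.1250
Variance = 56.3594
SD = sqrt(56.3594) = 7.5073

SD = 7.5073


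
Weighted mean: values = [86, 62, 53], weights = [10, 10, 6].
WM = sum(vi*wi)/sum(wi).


Numerator = 86*10 + 62*10 + 53*6 = 1798
Denominator = 10 + 10 + 6 = 26
WM = 1798/26 = 69.1538

WM = 69.1538


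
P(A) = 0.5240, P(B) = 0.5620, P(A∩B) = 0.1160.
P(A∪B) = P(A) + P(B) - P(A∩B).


P(A∪B) = 0.5240 + 0.5620 - 0.1160
= 1.0860 - 0.1160
= 0.9700

P(A∪B) = 0.9700


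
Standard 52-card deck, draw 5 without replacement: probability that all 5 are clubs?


P(all clubs) = (13/52) × (12/51) × (11/50) × (10/49) × (9/48)
= 0.0005

P = 0.0005


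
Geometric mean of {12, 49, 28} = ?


Product = 12 × 49 × 28 = 16464
GM = 16464^(1/3) = 25.4397

GM = 25.4397


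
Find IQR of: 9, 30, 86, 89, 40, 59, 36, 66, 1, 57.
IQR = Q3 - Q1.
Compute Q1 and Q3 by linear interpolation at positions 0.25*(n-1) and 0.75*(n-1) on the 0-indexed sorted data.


Sorted: 1, 9, 30, 36, 40, 57, 59, 66, 86, 89
Q1 (25th %ile) = 31.5000
Q3 (75th %ile) = 64.2500
IQR = 64.2500 - 31.5000 = 32.7500

IQR = 32.7500


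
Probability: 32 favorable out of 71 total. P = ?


P = 32/71 = 0.4507

P = 0.4507


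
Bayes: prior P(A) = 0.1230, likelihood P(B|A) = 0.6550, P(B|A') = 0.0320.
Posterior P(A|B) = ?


P(B) = P(B|A)*P(A) + P(B|A')*P(A')
= 0.6550*0.1230 + 0.0320*0.8770
= 0.080565 + 0.028064 = 0.108629
P(A|B) = 0.080565/0.108629 = 0.7417

P(A|B) = 0.7417


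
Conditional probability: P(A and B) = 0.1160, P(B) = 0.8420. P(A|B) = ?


P(A|B) = 0.1160/0.8420 = 0.1378

P(A|B) = 0.1378


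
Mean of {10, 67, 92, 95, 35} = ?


Sum = 10 + 67 + 92 + 95 + 35 = 299
n = 5
Mean = 299/5 = 59.8000

Mean = 59.8000


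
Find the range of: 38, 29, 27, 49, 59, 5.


Max = 59, Min = 5
Range = 59 - 5 = 54

Range = 54


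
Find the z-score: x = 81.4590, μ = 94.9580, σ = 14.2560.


z = (81.4590 - 94.9580)/14.2560
= -13.4990/14.2560
= -0.9469

z = -0.9469


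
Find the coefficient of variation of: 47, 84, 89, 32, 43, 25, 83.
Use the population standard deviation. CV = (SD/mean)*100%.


Mean = 57.5714
SD = 24.9906
CV = (24.9906/57.5714)*100 = 43.4080%

CV = 43.4080%


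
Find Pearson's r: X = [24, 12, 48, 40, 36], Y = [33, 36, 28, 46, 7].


Mean X = 32.0000, Mean Y = 30.0000
SD X = 12.649111, SD Y = 12.915107
Cov = -28.000000
r = -28.000000/(12.649111*12.915107) = -0.1714

r = -0.1714


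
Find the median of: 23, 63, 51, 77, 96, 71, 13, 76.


Sorted: 13, 23, 51, 63, 71, 76, 77, 96
n = 8 (even)
Middle values: 63 and 71
Median = (63+71)/2 = 67.0000

Median = 67.0000


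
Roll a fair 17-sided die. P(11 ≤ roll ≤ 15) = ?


Favorable outcomes (11 ≤ roll ≤ 15): 5
Total outcomes = 17
P = 5/17 = 0.2941

P = 0.2941


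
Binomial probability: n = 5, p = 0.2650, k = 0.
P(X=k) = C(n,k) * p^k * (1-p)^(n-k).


C(5,0) = 1
p^0 = 1.000000
(1-p)^5 = 0.214505
P = 1 * 1.000000 * 0.214505 = 0.2145

P(X=0) = 0.2145


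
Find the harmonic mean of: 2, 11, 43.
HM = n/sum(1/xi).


Sum of reciprocals = 1/2 + 1/11 + 1/43 = 0.614165
HM = 3/0.614165 = 4.8847

HM = 4.8847


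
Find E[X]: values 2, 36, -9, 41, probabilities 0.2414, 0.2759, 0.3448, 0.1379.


E[X] = 2*0.2414 + 36*0.2759 - 9*0.3448 + 41*0.1379
= 0.4828 + 9.9324 - 3.1032 + 5.6539
= 12.9659

E[X] = 12.9659


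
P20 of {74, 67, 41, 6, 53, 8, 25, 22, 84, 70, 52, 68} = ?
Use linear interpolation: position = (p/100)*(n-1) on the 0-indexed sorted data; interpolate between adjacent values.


Sorted: 6, 8, 22, 25, 41, 52, 53, 67, 68, 70, 74, 84
n = 12
Index = 20/100 * 11 = 2.2000
Lower = data[2] = 22, Upper = data[3] = 25
P20 = 22 + 0.2000*(3) = 22.6000

P20 = 22.6000


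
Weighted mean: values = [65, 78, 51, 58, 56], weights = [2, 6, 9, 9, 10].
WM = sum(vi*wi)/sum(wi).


Numerator = 65*2 + 78*6 + 51*9 + 58*9 + 56*10 = 2139
Denominator = 2 + 6 + 9 + 9 + 10 = 36
WM = 2139/36 = 59.4167

WM = 59.4167


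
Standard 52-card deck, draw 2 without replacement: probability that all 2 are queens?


P(all queens) = (4/52) × (3/51)
= 0.0045

P = 0.0045


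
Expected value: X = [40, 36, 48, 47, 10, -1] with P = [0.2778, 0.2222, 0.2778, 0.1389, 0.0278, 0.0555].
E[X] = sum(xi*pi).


E[X] = 40*0.2778 + 36*0.2222 + 48*0.2778 + 47*0.1389 + 10*0.0278 - 1*0.0555
= 11.1120 + 7.9992 + 13.3344 + 6.5283 + 0.2780 - 0.0555
= 39.1964

E[X] = 39.1964


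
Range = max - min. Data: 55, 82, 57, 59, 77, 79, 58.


Max = 82, Min = 55
Range = 82 - 55 = 27

Range = 27


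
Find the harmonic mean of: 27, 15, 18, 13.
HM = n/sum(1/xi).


Sum of reciprocals = 1/27 + 1/15 + 1/18 + 1/13 = 0.236182
HM = 4/0.236182 = 16.9361

HM = 16.9361


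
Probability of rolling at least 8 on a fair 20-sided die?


Favorable outcomes (roll ≥ 8): 13
Total outcomes = 20
P = 13/20 = 0.6500

P = 0.6500


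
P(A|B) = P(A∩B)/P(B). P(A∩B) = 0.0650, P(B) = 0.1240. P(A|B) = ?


P(A|B) = 0.0650/0.1240 = 0.5242

P(A|B) = 0.5242


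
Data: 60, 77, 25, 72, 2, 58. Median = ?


Sorted: 2, 25, 58, 60, 72, 77
n = 6 (even)
Middle values: 58 and 60
Median = (58+60)/2 = 59.0000

Median = 59.0000


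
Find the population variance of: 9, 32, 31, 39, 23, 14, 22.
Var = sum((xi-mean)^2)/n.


Mean = 24.2857
Squared deviations: 233.6531, 59.5102, 45.0816, 216.5102, 1.6531, 105.7959, 5.2245
Sum = 667.4286
Variance = 667.4286/7 = 95.3469

Variance = 95.3469


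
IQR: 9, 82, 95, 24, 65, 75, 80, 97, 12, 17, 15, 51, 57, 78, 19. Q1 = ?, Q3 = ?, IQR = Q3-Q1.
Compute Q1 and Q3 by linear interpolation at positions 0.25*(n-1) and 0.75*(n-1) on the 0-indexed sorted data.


Sorted: 9, 12, 15, 17, 19, 24, 51, 57, 65, 75, 78, 80, 82, 95, 97
Q1 (25th %ile) = 18.0000
Q3 (75th %ile) = 79.0000
IQR = 79.0000 - 18.0000 = 61.0000

IQR = 61.0000


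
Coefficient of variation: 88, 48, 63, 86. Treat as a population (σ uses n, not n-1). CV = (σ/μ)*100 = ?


Mean = 71.2500
SD = 16.6339
CV = (16.6339/71.2500)*100 = 23.3459%

CV = 23.3459%


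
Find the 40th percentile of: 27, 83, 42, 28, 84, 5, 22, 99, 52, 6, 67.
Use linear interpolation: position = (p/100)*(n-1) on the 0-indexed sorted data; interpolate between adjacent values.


Sorted: 5, 6, 22, 27, 28, 42, 52, 67, 83, 84, 99
n = 11
Index = 40/100 * 10 = 4.0000
Lower = data[4] = 28, Upper = data[5] = 42
P40 = 28 + 0*(14) = 28.0000

P40 = 28.0000


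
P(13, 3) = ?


P(13,3) = 13!/10!
= 6227020800/3628800
= 1716

P(13,3) = 1716


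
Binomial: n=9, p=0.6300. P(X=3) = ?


C(9,3) = 84
p^3 = 0.250047
(1-p)^6 = 0.002566
P = 84 * 0.250047 * 0.002566 = 0.0539

P(X=3) = 0.0539


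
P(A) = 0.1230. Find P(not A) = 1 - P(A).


P(not A) = 1 - 0.1230 = 0.8770

P(not A) = 0.8770


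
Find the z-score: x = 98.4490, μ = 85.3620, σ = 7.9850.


z = (98.4490 - 85.3620)/7.9850
= 13.0870/7.9850
= 1.6389

z = 1.6389


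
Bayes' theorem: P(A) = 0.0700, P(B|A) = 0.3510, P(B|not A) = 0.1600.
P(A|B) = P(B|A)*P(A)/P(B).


P(B) = P(B|A)*P(A) + P(B|A')*P(A')
= 0.3510*0.0700 + 0.1600*0.9300
= 0.024570 + 0.148800 = 0.173370
P(A|B) = 0.024570/0.173370 = 0.1417

P(A|B) = 0.1417


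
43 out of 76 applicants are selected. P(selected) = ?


P = 43/76 = 0.5658

P = 0.5658


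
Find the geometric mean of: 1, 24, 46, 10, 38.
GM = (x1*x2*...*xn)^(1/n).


Product = 1 × 24 × 46 × 10 × 38 = 419520
GM = 419520^(1/5) = 13.3214

GM = 13.3214


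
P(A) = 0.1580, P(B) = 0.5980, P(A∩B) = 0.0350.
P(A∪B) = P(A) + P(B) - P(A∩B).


P(A∪B) = 0.1580 + 0.5980 - 0.0350
= 0.7560 - 0.0350
= 0.7210

P(A∪B) = 0.7210


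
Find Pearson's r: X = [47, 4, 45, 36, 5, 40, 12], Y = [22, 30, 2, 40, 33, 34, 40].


Mean X = 27.0000, Mean Y = 28.7143
SD X = 17.776389, SD Y = 12.313921
Cov = -105.428571
r = -105.428571/(17.776389*12.313921) = -0.4816

r = -0.4816


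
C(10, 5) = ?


C(10,5) = 10!/(5! × 5!)
= 3628800/(120 × 120)
= 252

C(10,5) = 252


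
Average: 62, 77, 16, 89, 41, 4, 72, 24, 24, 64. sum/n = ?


Sum = 62 + 77 + 16 + 89 + 41 + 4 + 72 + 24 + 24 + 64 = 473
n = 10
Mean = 473/10 = 47.3000

Mean = 47.3000


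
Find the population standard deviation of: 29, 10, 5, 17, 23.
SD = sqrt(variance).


Mean = 16.8000
Variance = 74.5600
SD = sqrt(74.5600) = 8.6348

SD = 8.6348


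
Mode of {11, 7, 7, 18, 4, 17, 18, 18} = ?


Frequencies: 4:1, 7:2, 11:1, 17:1, 18:3
Max frequency = 3
Mode = 18

Mode = 18


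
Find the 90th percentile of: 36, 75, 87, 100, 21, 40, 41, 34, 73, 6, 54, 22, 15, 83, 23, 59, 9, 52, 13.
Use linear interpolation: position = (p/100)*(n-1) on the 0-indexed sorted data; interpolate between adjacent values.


Sorted: 6, 9, 13, 15, 21, 22, 23, 34, 36, 40, 41, 52, 54, 59, 73, 75, 83, 87, 100
n = 19
Index = 90/100 * 18 = 16.2000
Lower = data[16] = 83, Upper = data[17] = 87
P90 = 83 + 0.2000*(4) = 83.8000

P90 = 83.8000


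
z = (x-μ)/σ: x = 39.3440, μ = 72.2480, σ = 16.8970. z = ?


z = (39.3440 - 72.2480)/16.8970
= -32.9040/16.8970
= -1.9473

z = -1.9473


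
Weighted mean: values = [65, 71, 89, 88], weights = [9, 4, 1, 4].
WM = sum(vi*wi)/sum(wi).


Numerator = 65*9 + 71*4 + 89*1 + 88*4 = 1310
Denominator = 9 + 4 + 1 + 4 = 18
WM = 1310/18 = 72.7778

WM = 72.7778


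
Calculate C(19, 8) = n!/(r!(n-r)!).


C(19,8) = 19!/(8! × 11!)
= 121645100408832000/(40320 × 39916800)
= 75582

C(19,8) = 75582


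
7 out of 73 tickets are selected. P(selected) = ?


P = 7/73 = 0.0959

P = 0.0959


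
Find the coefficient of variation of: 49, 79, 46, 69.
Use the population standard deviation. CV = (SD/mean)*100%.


Mean = 60.7500
SD = 13.7545
CV = (13.7545/60.7500)*100 = 22.6412%

CV = 22.6412%


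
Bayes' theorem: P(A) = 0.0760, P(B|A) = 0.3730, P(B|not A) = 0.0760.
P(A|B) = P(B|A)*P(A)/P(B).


P(B) = P(B|A)*P(A) + P(B|A')*P(A')
= 0.3730*0.0760 + 0.0760*0.9240
= 0.028348 + 0.070224 = 0.098572
P(A|B) = 0.028348/0.098572 = 0.2876

P(A|B) = 0.2876


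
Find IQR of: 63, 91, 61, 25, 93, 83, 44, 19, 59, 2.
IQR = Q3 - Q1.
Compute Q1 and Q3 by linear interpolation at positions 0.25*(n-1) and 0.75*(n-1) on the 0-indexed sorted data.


Sorted: 2, 19, 25, 44, 59, 61, 63, 83, 91, 93
Q1 (25th %ile) = 29.7500
Q3 (75th %ile) = 78.0000
IQR = 78.0000 - 29.7500 = 48.2500

IQR = 48.2500


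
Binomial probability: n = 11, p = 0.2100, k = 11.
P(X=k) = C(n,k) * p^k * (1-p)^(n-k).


C(11,11) = 1
p^11 = 3.502775e-08
(1-p)^0 = 1.000000
P = 1 * 3.502775e-08 * 1.000000 = 3.5028e-08

P(X=11) = 3.5028e-08


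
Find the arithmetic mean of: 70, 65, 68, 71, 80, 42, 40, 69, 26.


Sum = 70 + 65 + 68 + 71 + 80 + 42 + 40 + 69 + 26 = 531
n = 9
Mean = 531/9 = 59.0000

Mean = 59.0000


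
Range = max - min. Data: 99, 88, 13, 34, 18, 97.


Max = 99, Min = 13
Range = 99 - 13 = 86

Range = 86


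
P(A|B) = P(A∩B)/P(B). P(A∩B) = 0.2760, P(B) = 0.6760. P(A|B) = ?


P(A|B) = 0.2760/0.6760 = 0.4083

P(A|B) = 0.4083


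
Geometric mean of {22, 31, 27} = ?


Product = 22 × 31 × 27 = 18414
GM = 18414^(1/3) = 26.4068

GM = 26.4068


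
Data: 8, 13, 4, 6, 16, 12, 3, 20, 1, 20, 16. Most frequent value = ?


Frequencies: 1:1, 3:1, 4:1, 6:1, 8:1, 12:1, 13:1, 16:2, 20:2
Max frequency = 2
Mode = 16, 20

Mode = 16, 20


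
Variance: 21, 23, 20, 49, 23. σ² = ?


Mean = 27.2000
Squared deviations: 38.4400, 17.6400, 51.8400, 475.2400, 17.6400
Sum = 600.8000
Variance = 600.8000/5 = 120.1600

Variance = 120.1600


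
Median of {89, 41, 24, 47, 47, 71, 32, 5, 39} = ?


Sorted: 5, 24, 32, 39, 41, 47, 47, 71, 89
n = 9 (odd)
Middle value = 41

Median = 41


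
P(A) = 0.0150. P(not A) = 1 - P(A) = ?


P(not A) = 1 - 0.0150 = 0.9850

P(not A) = 0.9850


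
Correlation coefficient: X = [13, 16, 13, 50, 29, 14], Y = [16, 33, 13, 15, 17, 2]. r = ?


Mean X = 22.5000, Mean Y = 16.0000
SD X = 13.500000, SD Y = 9.092121
Cov = 2.666667
r = 2.666667/(13.500000*9.092121) = 0.0217

r = 0.0217


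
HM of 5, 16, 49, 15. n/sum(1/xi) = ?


Sum of reciprocals = 1/5 + 1/16 + 1/49 + 1/15 = 0.349575
HM = 4/0.349575 = 11.4425

HM = 11.4425


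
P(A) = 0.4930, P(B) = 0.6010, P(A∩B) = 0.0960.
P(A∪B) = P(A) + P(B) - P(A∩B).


P(A∪B) = 0.4930 + 0.6010 - 0.0960
= 1.0940 - 0.0960
= 0.9980

P(A∪B) = 0.9980


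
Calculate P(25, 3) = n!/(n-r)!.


P(25,3) = 25!/22!
= 15511210043330985984000000/1124000727777607680000
= 13800

P(25,3) = 13800


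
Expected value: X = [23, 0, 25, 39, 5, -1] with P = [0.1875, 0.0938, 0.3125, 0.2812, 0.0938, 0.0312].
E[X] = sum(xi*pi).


E[X] = 23*0.1875 + 0*0.0938 + 25*0.3125 + 39*0.2812 + 5*0.0938 - 1*0.0312
= 4.3125 + 0 + 7.8125 + 10.9668 + 0.4690 - 0.0312
= 23.5296

E[X] = 23.5296


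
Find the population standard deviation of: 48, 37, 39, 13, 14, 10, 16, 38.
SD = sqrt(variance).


Mean = 26.8750
Variance = 197.6094
SD = sqrt(197.6094) = 14.0574

SD = 14.0574


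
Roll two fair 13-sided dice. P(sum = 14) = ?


Total outcomes = 13×13 = 169
Favorable (sum = 14): 13
P = 13/169 = 0.0769

P = 0.0769


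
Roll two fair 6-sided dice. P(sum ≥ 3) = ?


Total outcomes = 6×6 = 36
Favorable (sum ≥ 3): 35
P = 35/36 = 0.9722

P = 0.9722


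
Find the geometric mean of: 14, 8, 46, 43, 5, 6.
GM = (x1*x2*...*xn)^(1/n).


Product = 14 × 8 × 46 × 43 × 5 × 6 = 6646080
GM = 6646080^(1/6) = 13.7118

GM = 13.7118


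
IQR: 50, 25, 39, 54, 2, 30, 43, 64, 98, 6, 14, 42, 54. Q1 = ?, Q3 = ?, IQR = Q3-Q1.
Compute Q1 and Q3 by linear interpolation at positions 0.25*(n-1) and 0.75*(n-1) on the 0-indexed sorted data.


Sorted: 2, 6, 14, 25, 30, 39, 42, 43, 50, 54, 54, 64, 98
Q1 (25th %ile) = 25.0000
Q3 (75th %ile) = 54.0000
IQR = 54.0000 - 25.0000 = 29.0000

IQR = 29.0000


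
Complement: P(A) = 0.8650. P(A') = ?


P(not A) = 1 - 0.8650 = 0.1350

P(not A) = 0.1350


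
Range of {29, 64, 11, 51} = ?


Max = 64, Min = 11
Range = 64 - 11 = 53

Range = 53


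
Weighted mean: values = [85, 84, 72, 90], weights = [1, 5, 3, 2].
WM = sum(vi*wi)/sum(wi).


Numerator = 85*1 + 84*5 + 72*3 + 90*2 = 901
Denominator = 1 + 5 + 3 + 2 = 11
WM = 901/11 = 81.9091

WM = 81.9091


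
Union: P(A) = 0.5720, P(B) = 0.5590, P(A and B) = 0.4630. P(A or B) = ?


P(A∪B) = 0.5720 + 0.5590 - 0.4630
= 1.1310 - 0.4630
= 0.6680

P(A∪B) = 0.6680


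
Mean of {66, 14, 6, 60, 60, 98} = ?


Sum = 66 + 14 + 6 + 60 + 60 + 98 = 304
n = 6
Mean = 304/6 = 50.6667

Mean = 50.6667


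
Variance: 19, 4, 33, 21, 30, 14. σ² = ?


Mean = 20.1667
Squared deviations: 1.3611, 261.3611, 164.6944, 0.6944, 96.6944, 38.0278
Sum = 562.8333
Variance = 562.8333/6 = 93.8056

Variance = 93.8056


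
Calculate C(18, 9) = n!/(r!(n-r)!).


C(18,9) = 18!/(9! × 9!)
= 6402373705728000/(362880 × 362880)
= 48620

C(18,9) = 48620
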